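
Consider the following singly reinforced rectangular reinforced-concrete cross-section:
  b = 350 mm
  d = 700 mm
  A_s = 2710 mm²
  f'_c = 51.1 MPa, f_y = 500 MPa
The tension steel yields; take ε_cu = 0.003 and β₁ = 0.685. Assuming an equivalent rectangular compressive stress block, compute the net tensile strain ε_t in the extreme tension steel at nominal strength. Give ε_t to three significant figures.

a = A_s f_y/(0.85 f'_c b) = 89.13 mm.
β₁ = 0.685, so c = a/β₁ = 89.13/0.685 = 130.12 mm.
From the linear strain diagram with ε_cu = 0.003: ε_t = 0.003 (d − c)/c = 0.003 × (700 − 130.12)/130.12 = 0.0131.
Since ε_t ≥ 0.005, the section is tension-controlled.

ε_t ≈ 0.0131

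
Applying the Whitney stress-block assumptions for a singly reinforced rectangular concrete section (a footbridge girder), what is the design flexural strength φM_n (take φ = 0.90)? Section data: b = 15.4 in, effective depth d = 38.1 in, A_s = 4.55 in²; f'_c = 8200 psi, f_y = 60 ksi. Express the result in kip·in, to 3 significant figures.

T = A_s f_y = 4.55 × 60 = 273 kips.
a = T/(0.85 f'_c b) = 273/(0.85 × 8.2 × 15.4) = 2.543 in.
M_n = T(d − a/2) = 273 × (38.1 − 1.2715) = 10054.2 kip·in.
φM_n = 0.90 × 10054.2 = 9048.8 kip·in.

φM_n ≈ 9050 kip·in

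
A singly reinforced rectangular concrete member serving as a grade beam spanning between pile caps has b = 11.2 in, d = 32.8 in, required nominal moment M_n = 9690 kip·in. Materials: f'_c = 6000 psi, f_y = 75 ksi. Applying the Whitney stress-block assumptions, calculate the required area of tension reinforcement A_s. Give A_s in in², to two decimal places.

A_s ≈ 4.31 in²

From M_n = 0.85 f'_c a b (d − a/2):
a = d − √(d² − 2M_n/(0.85 f'_c b)) = 32.8 − √(32.8² − 2 × 9690/(0.85 × 6 × 11.2)) = 5.660 in.
A_s = 0.85 f'_c a b / f_y = 0.85 × 6 × 5.660 × 11.2 / 75 = 4.311 in².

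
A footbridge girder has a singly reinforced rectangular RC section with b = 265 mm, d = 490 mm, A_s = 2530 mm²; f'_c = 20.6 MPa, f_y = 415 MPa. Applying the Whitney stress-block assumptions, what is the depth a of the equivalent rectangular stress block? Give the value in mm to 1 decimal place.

a ≈ 226.3 mm

T = A_s f_y = 2530 × 415 = 1049950 N = 1049.95 kN.
Setting C = 0.85 f'_c a b equal to T: a = 1049950/(0.85 × 20.6 × 265) = 226.3 mm.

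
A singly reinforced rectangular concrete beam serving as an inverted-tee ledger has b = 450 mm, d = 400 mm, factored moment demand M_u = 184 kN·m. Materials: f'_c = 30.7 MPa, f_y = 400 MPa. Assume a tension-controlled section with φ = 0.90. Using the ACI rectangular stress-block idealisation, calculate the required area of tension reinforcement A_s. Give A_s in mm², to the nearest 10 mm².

M_n = M_u/φ = 184/0.90 = 204.444 kN·m.
With M_n = 0.85 f'_c a b (d − a/2), solve the quadratic for a:
a = d − √(d² − 2M_n/(0.85 f'_c b)) = 400 − √(400² − 2 × 204.444×10⁶/(0.85 × 30.7 × 450)) = 46.19 mm.
A_s = 0.85 f'_c a b / f_y = 0.85 × 30.7 × 46.19 × 450 / 400 = 1356.0 mm².

A_s ≈ 1360 mm²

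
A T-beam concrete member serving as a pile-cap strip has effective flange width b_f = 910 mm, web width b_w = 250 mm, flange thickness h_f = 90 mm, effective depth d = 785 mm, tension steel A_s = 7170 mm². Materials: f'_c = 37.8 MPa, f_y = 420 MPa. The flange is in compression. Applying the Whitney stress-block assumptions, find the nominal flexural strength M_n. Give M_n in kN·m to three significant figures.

M_n ≈ 2200 kN·m

Tension: T = A_s f_y = 7170 × 420 = 3011400 N.
Try a within the flange: a = T/(0.85 f'_c b_f) = 3011400/(0.85 × 37.8 × 910) = 103.00 mm.
a = 103.00 > h_f = 90 mm: the block extends into the web. Split into flange-overhang and web parts.
C_f = 0.85 f'_c (b_f − b_w) h_f = 0.85 × 37.8 × (910 − 250) × 90 = 1908522 N.
Remaining web compression depth: a_w = (T − C_f)/(0.85 f'_c b_w) = (3011400 − 1908522)/(0.85 × 37.8 × 250) = 137.30 mm.
M_n = C_f(d − h_f/2) + (T − C_f)(d − a_w/2) = 1908522 × (785 − 45) + 1102878 × (785 − 68.65) = 1412.31 + 790.05 = 2202.36 × 10⁶ N·mm.
M_n = 2202.36 kN·m.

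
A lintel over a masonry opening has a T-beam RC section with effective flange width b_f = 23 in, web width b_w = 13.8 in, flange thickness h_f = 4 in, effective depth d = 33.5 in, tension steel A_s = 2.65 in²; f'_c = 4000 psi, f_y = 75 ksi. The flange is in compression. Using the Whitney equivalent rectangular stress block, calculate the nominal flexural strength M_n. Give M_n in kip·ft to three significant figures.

M_n ≈ 534 kip·ft

Tension: T = A_s f_y = 2.65 × 75 = 198.75 kips.
Try a within the flange: a = T/(0.85 f'_c b_f) = 198.75/(0.85 × 4 × 23) = 2.542 in.
Since a = 2.542 ≤ h_f = 4 in, the stress block lies entirely in the flange; analyse as a rectangular beam of width b_f.
M_n = T(d − a/2) = 198.75 × (33.5 − 1.271) = 6405.5 kip·in.
M_n = 6405.5/12 = 533.79 kip·ft.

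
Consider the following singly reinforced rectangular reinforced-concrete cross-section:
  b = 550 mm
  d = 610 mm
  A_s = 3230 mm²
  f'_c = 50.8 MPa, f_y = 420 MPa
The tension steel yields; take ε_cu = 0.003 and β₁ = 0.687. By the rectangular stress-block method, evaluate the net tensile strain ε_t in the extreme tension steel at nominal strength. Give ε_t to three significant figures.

a = A_s f_y/(0.85 f'_c b) = 57.12 mm.
β₁ = 0.687, so c = a/β₁ = 57.12/0.687 = 83.14 mm.
From the linear strain diagram with ε_cu = 0.003: ε_t = 0.003 (d − c)/c = 0.003 × (610 − 83.14)/83.14 = 0.0190.
Since ε_t ≥ 0.005, the section is tension-controlled.

ε_t ≈ 0.0190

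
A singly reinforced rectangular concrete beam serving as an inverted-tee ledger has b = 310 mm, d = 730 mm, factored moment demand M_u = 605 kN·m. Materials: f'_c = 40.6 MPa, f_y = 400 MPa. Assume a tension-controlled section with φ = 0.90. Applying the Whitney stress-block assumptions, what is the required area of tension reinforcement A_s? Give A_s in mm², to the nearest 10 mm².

A_s ≈ 2460 mm²

M_n = M_u/φ = 605/0.90 = 672.222 kN·m.
With M_n = 0.85 f'_c a b (d − a/2), solve the quadratic for a:
a = d − √(d² − 2M_n/(0.85 f'_c b)) = 730 − √(730² − 2 × 672.222×10⁶/(0.85 × 40.6 × 310)) = 91.86 mm.
A_s = 0.85 f'_c a b / f_y = 0.85 × 40.6 × 91.86 × 310 / 400 = 2456.8 mm².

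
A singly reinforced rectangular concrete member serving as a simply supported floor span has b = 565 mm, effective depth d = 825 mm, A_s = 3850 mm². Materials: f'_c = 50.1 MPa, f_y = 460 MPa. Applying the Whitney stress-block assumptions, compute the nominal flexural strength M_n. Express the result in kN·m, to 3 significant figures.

T = A_s f_y = 3850 × 460 = 1771000 N = 1771 kN.
From C = T: a = T/(0.85 f'_c b) = 1771000/(0.85 × 50.1 × 565) = 73.61 mm.
M_n = T(d − a/2) = 1771 kN × (825 − 36.805) mm = 1395.89 kN·m.

M_n ≈ 1400 kN·m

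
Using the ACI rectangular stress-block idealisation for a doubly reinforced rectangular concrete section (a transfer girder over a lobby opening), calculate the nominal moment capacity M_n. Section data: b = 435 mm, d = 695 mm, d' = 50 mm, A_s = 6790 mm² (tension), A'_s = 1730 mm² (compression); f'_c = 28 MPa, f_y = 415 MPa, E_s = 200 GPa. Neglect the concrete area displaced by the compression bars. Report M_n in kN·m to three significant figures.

Assume both tension and compression steel yield.
Net tension couple steel: A_s − A'_s = 5060 mm².
a = (A_s − A'_s) f_y / (0.85 f'_c b) = 2099900/(0.85 × 28 × 435) = 202.83 mm.
c = a/β₁ = 202.83/0.85 = 238.62 mm; ε'_s = 0.003(c − d')/c = 0.0024 ≥ f_y/E_s = 0.0021, so compression steel does yield.
M_n = (A_s − A'_s) f_y (d − a/2) + A'_s f_y (d − d') = [2099900 × (695 − 101.415) + 717950 × (695 − 50)] × 10⁻⁶ = 1246.47 + 463.08 = 1709.55 kN·m.

M_n ≈ 1710 kN·m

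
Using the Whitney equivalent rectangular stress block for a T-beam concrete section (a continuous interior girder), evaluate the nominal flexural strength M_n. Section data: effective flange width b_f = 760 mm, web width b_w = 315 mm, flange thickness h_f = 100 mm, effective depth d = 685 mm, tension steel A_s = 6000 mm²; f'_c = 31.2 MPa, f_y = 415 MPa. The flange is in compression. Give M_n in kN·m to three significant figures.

M_n ≈ 1540 kN·m

Tension: T = A_s f_y = 6000 × 415 = 2490000 N.
Try a within the flange: a = T/(0.85 f'_c b_f) = 2490000/(0.85 × 31.2 × 760) = 123.54 mm.
a = 123.54 > h_f = 100 mm: the block extends into the web. Split into flange-overhang and web parts.
C_f = 0.85 f'_c (b_f − b_w) h_f = 0.85 × 31.2 × (760 − 315) × 100 = 1180140 N.
Remaining web compression depth: a_w = (T − C_f)/(0.85 f'_c b_w) = (2490000 − 1180140)/(0.85 × 31.2 × 315) = 156.80 mm.
M_n = C_f(d − h_f/2) + (T − C_f)(d − a_w/2) = 1180140 × (685 − 50) + 1309860 × (685 − 78.4) = 749.39 + 794.56 = 1543.95 × 10⁶ N·mm.
M_n = 1543.95 kN·m.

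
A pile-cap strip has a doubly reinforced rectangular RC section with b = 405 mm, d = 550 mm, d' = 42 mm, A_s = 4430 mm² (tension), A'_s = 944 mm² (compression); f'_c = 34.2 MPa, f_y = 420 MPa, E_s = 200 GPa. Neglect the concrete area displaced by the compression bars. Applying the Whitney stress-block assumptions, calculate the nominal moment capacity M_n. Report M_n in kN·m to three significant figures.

Assume both tension and compression steel yield.
Net tension couple steel: A_s − A'_s = 3486 mm².
a = (A_s − A'_s) f_y / (0.85 f'_c b) = 1464120/(0.85 × 34.2 × 405) = 124.36 mm.
c = a/β₁ = 124.36/0.806 = 154.29 mm; ε'_s = 0.003(c − d')/c = 0.0022 ≥ f_y/E_s = 0.0021, so compression steel does yield.
M_n = (A_s − A'_s) f_y (d − a/2) + A'_s f_y (d − d') = [1464120 × (550 − 62.18) + 396480 × (550 − 42)] × 10⁻⁶ = 714.23 + 201.41 = 915.64 kN·m.

M_n ≈ 916 kN·m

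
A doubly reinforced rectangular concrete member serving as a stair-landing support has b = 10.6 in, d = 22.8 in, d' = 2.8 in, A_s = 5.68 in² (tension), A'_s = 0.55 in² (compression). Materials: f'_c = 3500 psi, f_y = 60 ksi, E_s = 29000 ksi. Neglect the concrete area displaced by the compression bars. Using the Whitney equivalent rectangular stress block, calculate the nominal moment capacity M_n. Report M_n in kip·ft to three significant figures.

Assume both steels yield.
a = (A_s − A'_s) f_y/(0.85 f'_c b) = (5.68 − 0.55) × 60/(0.85 × 3.5 × 10.6) = 9.761 in.
c = a/β₁ = 9.761/0.85 = 11.484 in; ε'_s = 0.003(c − d')/c = 0.0023 ≥ ε_y = 0.0021, so the compression steel yields.
M_n = (A_s − A'_s) f_y (d − a/2) + A'_s f_y (d − d') = 307.8 × (22.8 − 4.8805) + 33 × (22.8 − 2.8) = 5515.6 + 660.0 = 6175.6 kip·in = 6175.6/12 = 514.63 kip·ft.

M_n ≈ 515 kip·ft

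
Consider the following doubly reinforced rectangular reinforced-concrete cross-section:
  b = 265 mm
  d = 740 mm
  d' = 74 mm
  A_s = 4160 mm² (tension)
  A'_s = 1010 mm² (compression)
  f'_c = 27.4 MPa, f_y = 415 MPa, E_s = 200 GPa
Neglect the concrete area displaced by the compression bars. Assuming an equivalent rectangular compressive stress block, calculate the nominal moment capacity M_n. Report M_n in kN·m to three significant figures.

Assume both tension and compression steel yield.
Net tension couple steel: A_s − A'_s = 3150 mm².
a = (A_s − A'_s) f_y / (0.85 f'_c b) = 1307250/(0.85 × 27.4 × 265) = 211.81 mm.
c = a/β₁ = 211.81/0.85 = 249.19 mm; ε'_s = 0.003(c − d')/c = 0.0021 ≥ f_y/E_s = 0.0021, so compression steel does yield.
M_n = (A_s − A'_s) f_y (d − a/2) + A'_s f_y (d − d') = [1307250 × (740 − 105.905) + 419150 × (740 − 74)] × 10⁻⁶ = 828.92 + 279.15 = 1108.07 kN·m.

M_n ≈ 1110 kN·m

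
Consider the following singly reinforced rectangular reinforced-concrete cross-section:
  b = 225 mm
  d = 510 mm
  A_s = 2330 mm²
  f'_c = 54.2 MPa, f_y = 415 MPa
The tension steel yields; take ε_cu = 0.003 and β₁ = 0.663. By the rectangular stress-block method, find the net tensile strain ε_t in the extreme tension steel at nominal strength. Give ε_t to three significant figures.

ε_t ≈ 0.00787

a = A_s f_y/(0.85 f'_c b) = 93.28 mm.
β₁ = 0.663, so c = a/β₁ = 93.28/0.663 = 140.69 mm.
From the linear strain diagram with ε_cu = 0.003: ε_t = 0.003 (d − c)/c = 0.003 × (510 − 140.69)/140.69 = 0.00787.
Since ε_t ≥ 0.005, the section is tension-controlled.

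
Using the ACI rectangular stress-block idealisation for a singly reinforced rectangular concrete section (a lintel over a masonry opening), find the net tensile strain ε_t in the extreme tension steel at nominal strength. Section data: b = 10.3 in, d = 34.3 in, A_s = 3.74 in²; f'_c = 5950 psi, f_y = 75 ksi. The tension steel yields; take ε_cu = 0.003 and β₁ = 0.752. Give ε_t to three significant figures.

a = A_s f_y/(0.85 f'_c b) = 5.385 in.
β₁ = 0.752, so c = a/β₁ = 5.385/0.752 = 7.161 in.
From the linear strain diagram with ε_cu = 0.003: ε_t = 0.003 (d − c)/c = 0.003 × (34.3 − 7.161)/7.161 = 0.0114.
Since ε_t ≥ 0.005, the section is tension-controlled.

ε_t ≈ 0.0114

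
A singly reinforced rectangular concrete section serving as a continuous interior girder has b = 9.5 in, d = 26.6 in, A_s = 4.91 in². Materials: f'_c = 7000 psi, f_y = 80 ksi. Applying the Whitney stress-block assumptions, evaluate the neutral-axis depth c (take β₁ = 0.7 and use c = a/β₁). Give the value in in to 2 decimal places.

T = A_s f_y = 4.91 × 80 = 392.8 kips.
a = T/(0.85 f'_c b) = 392.8/(0.85 × 7 × 9.5) = 6.9491 in.
With β₁ = 0.7, c = a/β₁ = 6.9491/0.7 = 9.93 in.

c ≈ 9.93 in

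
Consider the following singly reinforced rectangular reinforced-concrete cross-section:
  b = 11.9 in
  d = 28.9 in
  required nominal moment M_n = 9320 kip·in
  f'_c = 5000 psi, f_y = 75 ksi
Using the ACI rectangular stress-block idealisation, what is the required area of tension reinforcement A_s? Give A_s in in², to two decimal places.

From M_n = 0.85 f'_c a b (d − a/2):
a = d − √(d² − 2M_n/(0.85 f'_c b)) = 28.9 − √(28.9² − 2 × 9320/(0.85 × 5 × 11.9)) = 7.298 in.
A_s = 0.85 f'_c a b / f_y = 0.85 × 5 × 7.298 × 11.9 / 75 = 4.921 in².

A_s ≈ 4.92 in²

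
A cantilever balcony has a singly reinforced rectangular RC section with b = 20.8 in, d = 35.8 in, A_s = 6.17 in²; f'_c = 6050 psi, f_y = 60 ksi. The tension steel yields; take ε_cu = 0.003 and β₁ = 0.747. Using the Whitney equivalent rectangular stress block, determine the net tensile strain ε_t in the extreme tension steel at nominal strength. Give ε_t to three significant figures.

ε_t ≈ 0.0202

a = A_s f_y/(0.85 f'_c b) = 3.461 in.
β₁ = 0.747, so c = a/β₁ = 3.461/0.747 = 4.633 in.
From the linear strain diagram with ε_cu = 0.003: ε_t = 0.003 (d − c)/c = 0.003 × (35.8 − 4.633)/4.633 = 0.0202.
Since ε_t ≥ 0.005, the section is tension-controlled.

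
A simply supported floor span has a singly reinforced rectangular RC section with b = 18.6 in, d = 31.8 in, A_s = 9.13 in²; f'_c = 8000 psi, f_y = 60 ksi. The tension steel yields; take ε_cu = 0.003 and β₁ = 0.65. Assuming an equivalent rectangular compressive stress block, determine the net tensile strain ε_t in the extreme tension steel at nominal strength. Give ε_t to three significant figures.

a = A_s f_y/(0.85 f'_c b) = 4.331 in.
β₁ = 0.65, so c = a/β₁ = 4.331/0.65 = 6.663 in.
From the linear strain diagram with ε_cu = 0.003: ε_t = 0.003 (d − c)/c = 0.003 × (31.8 − 6.663)/6.663 = 0.0113.
Since ε_t ≥ 0.005, the section is tension-controlled.

ε_t ≈ 0.0113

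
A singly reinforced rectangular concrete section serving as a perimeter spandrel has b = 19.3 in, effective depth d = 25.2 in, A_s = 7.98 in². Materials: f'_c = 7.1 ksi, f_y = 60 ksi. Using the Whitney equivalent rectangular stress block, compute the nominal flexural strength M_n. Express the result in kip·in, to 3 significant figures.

T = A_s f_y = 7.98 × 60 = 478.8 kips.
a = T/(0.85 f'_c b) = 478.8/(0.85 × 7.1 × 19.3) = 4.111 in.
M_n = T(d − a/2) = 478.8 × (25.2 − 2.0555) = 11081.6 kip·in.

M_n ≈ 11100 kip·in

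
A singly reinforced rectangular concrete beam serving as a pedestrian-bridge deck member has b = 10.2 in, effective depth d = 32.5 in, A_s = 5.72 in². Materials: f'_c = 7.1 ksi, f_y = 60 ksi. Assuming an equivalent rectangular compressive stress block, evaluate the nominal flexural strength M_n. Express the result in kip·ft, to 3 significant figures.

T = A_s f_y = 5.72 × 60 = 343.2 kips.
a = T/(0.85 f'_c b) = 343.2/(0.85 × 7.1 × 10.2) = 5.575 in.
M_n = T(d − a/2) = 343.2 × (32.5 − 2.7875) = 10197.3 kip·in = 10197.3/12 = 849.78 kip·ft.

M_n ≈ 850 kip·ft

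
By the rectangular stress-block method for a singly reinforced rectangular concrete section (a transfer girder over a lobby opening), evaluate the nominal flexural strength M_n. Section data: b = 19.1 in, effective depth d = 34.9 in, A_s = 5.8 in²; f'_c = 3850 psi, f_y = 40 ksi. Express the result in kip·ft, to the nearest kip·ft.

T = A_s f_y = 5.8 × 40 = 232 kips.
a = T/(0.85 f'_c b) = 232/(0.85 × 3.85 × 19.1) = 3.712 in.
M_n = T(d − a/2) = 232 × (34.9 − 1.856) = 7666.2 kip·in = 7666.2/12 = 638.85 kip·ft.

M_n ≈ 639 kip·ft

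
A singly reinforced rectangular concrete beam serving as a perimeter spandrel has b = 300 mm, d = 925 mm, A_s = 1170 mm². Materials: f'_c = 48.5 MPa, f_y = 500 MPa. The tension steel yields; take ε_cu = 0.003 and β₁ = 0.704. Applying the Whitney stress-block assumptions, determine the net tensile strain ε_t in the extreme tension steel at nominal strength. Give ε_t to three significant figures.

a = A_s f_y/(0.85 f'_c b) = 47.30 mm.
β₁ = 0.704, so c = a/β₁ = 47.30/0.704 = 67.19 mm.
From the linear strain diagram with ε_cu = 0.003: ε_t = 0.003 (d − c)/c = 0.003 × (925 − 67.19)/67.19 = 0.0383.
Since ε_t ≥ 0.005, the section is tension-controlled.

ε_t ≈ 0.0383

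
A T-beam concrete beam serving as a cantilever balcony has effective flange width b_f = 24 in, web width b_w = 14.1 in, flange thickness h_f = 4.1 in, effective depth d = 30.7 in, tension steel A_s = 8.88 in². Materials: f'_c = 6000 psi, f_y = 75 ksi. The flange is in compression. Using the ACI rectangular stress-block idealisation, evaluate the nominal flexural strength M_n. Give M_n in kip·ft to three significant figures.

Tension: T = A_s f_y = 8.88 × 75 = 666 kips.
Try a within the flange: a = T/(0.85 f'_c b_f) = 666/(0.85 × 6 × 24) = 5.441 in.
a = 5.441 > h_f = 4.1 in: the block extends into the web. Split into flange-overhang and web parts.
C_f = 0.85 f'_c (b_f − b_w) h_f = 0.85 × 6 × (24 − 14.1) × 4.1 = 207.0 kips.
Remaining web compression depth: a_w = (T − C_f)/(0.85 f'_c b_w) = (666 − 207.0)/(0.85 × 6 × 14.1) = 6.383 in.
M_n = C_f(d − h_f/2) + (T − C_f)(d − a_w/2) = 207.0 × (30.7 − 2.05) + 459 × (30.7 − 3.1915) = 5930.6 + 12626.4 = 18557.0 kip·in.
M_n = 18557.0/12 = 1546.42 kip·ft.

M_n ≈ 1550 kip·ft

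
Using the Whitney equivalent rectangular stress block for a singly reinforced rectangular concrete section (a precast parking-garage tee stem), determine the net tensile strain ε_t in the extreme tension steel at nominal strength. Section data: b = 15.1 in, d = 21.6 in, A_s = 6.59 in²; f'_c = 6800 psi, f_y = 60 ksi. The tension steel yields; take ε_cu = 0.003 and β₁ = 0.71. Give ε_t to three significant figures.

a = A_s f_y/(0.85 f'_c b) = 4.530 in.
β₁ = 0.71, so c = a/β₁ = 4.530/0.71 = 6.380 in.
From the linear strain diagram with ε_cu = 0.003: ε_t = 0.003 (d − c)/c = 0.003 × (21.6 − 6.380)/6.380 = 0.00716.
Since ε_t ≥ 0.005, the section is tension-controlled.

ε_t ≈ 0.00716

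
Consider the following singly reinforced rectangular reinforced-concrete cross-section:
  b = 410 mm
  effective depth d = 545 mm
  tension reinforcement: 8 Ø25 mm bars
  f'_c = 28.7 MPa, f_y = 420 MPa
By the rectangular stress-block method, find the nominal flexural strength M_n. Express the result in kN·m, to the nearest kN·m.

M_n ≈ 763 kN·m

A_s = 8 × 491 = 3928 mm².
T = A_s f_y = 3928 × 420 = 1649760 N = 1649.76 kN.
From C = T: a = T/(0.85 f'_c b) = 1649760/(0.85 × 28.7 × 410) = 164.94 mm.
M_n = T(d − a/2) = 1649.76 kN × (545 − 82.47) mm = 763.06 kN·m.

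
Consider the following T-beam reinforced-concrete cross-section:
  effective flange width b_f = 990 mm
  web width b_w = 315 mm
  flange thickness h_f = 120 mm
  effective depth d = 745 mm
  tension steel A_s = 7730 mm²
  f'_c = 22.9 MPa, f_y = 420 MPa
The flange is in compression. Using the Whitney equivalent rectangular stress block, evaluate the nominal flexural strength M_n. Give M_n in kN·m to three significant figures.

M_n ≈ 2100 kN·m

Tension: T = A_s f_y = 7730 × 420 = 3246600 N.
Try a within the flange: a = T/(0.85 f'_c b_f) = 3246600/(0.85 × 22.9 × 990) = 168.48 mm.
a = 168.48 > h_f = 120 mm: the block extends into the web. Split into flange-overhang and web parts.
C_f = 0.85 f'_c (b_f − b_w) h_f = 0.85 × 22.9 × (990 − 315) × 120 = 1576665 N.
Remaining web compression depth: a_w = (T − C_f)/(0.85 f'_c b_w) = (3246600 − 1576665)/(0.85 × 22.9 × 315) = 272.35 mm.
M_n = C_f(d − h_f/2) + (T − C_f)(d − a_w/2) = 1576665 × (745 − 60) + 1669935 × (745 − 136.175) = 1080.02 + 1016.70 = 2096.72 × 10⁶ N·mm.
M_n = 2096.72 kN·m.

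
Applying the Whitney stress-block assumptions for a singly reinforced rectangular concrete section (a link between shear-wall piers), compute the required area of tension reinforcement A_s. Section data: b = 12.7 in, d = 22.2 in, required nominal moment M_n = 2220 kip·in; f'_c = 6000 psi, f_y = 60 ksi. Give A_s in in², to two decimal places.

A_s ≈ 1.73 in²

From M_n = 0.85 f'_c a b (d − a/2):
a = d − √(d² − 2M_n/(0.85 f'_c b)) = 22.2 − √(22.2² − 2 × 2220/(0.85 × 6 × 12.7)) = 1.602 in.
A_s = 0.85 f'_c a b / f_y = 0.85 × 6 × 1.602 × 12.7 / 60 = 1.729 in².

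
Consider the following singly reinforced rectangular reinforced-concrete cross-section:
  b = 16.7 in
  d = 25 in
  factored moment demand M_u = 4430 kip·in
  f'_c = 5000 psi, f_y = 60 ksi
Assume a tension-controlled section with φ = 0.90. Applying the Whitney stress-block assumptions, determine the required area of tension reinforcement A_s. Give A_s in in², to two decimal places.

M_n = M_u/φ = 4430/0.90 = 4922.22 kip·in.
From M_n = 0.85 f'_c a b (d − a/2):
a = d − √(d² − 2M_n/(0.85 f'_c b)) = 25 − √(25² − 2 × 4922.22/(0.85 × 5 × 16.7)) = 2.948 in.
A_s = 0.85 f'_c a b / f_y = 0.85 × 5 × 2.948 × 16.7 / 60 = 3.487 in².

A_s ≈ 3.49 in²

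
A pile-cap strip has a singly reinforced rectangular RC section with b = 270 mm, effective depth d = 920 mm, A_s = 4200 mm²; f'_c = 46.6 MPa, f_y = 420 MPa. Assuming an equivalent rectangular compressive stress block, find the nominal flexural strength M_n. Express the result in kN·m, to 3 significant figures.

M_n ≈ 1480 kN·m

T = A_s f_y = 4200 × 420 = 1764000 N = 1764 kN.
From C = T: a = T/(0.85 f'_c b) = 1764000/(0.85 × 46.6 × 270) = 164.94 mm.
M_n = T(d − a/2) = 1764 kN × (920 − 82.47) mm = 1477.40 kN·m.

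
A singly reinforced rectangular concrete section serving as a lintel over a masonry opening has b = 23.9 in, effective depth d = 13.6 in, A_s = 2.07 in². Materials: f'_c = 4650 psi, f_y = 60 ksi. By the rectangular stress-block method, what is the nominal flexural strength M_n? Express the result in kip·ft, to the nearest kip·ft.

M_n ≈ 134 kip·ft

T = A_s f_y = 2.07 × 60 = 124.2 kips.
a = T/(0.85 f'_c b) = 124.2/(0.85 × 4.65 × 23.9) = 1.315 in.
M_n = T(d − a/2) = 124.2 × (13.6 − 0.6575) = 1607.5 kip·in = 1607.5/12 = 133.96 kip·ft.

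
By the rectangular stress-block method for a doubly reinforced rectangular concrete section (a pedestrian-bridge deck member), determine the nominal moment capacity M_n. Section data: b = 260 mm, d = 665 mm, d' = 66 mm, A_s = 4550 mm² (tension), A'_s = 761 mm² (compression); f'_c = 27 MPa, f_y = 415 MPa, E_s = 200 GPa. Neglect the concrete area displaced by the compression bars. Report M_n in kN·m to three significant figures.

M_n ≈ 1030 kN·m

Assume both tension and compression steel yield.
Net tension couple steel: A_s − A'_s = 3789 mm².
a = (A_s − A'_s) f_y / (0.85 f'_c b) = 1572435/(0.85 × 27 × 260) = 263.52 mm.
c = a/β₁ = 263.52/0.85 = 310.02 mm; ε'_s = 0.003(c − d')/c = 0.0024 ≥ f_y/E_s = 0.0021, so compression steel does yield.
M_n = (A_s − A'_s) f_y (d − a/2) + A'_s f_y (d − d') = [1572435 × (665 − 131.76) + 315815 × (665 − 66)] × 10⁻⁶ = 838.49 + 189.17 = 1027.66 kN·m.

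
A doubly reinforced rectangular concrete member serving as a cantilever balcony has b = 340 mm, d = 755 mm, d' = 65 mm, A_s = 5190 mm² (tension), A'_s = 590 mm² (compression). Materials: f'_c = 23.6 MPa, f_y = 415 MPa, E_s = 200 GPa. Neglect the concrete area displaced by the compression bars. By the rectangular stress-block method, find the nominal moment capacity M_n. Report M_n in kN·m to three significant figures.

Assume both tension and compression steel yield.
Net tension couple steel: A_s − A'_s = 4600 mm².
a = (A_s − A'_s) f_y / (0.85 f'_c b) = 1909000/(0.85 × 23.6 × 340) = 279.90 mm.
c = a/β₁ = 279.90/0.85 = 329.29 mm; ε'_s = 0.003(c − d')/c = 0.0024 ≥ f_y/E_s = 0.0021, so compression steel does yield.
M_n = (A_s − A'_s) f_y (d − a/2) + A'_s f_y (d − d') = [1909000 × (755 − 139.95) + 244850 × (755 − 65)] × 10⁻⁶ = 1174.13 + 168.95 = 1343.08 kN·m.

M_n ≈ 1340 kN·m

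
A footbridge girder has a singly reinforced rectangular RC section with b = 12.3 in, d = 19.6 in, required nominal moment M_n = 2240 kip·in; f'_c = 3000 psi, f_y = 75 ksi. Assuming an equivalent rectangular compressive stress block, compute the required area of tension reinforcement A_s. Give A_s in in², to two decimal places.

A_s ≈ 1.70 in²

From M_n = 0.85 f'_c a b (d − a/2):
a = d − √(d² − 2M_n/(0.85 f'_c b)) = 19.6 − √(19.6² − 2 × 2240/(0.85 × 3 × 12.3)) = 4.065 in.
A_s = 0.85 f'_c a b / f_y = 0.85 × 3 × 4.065 × 12.3 / 75 = 1.700 in².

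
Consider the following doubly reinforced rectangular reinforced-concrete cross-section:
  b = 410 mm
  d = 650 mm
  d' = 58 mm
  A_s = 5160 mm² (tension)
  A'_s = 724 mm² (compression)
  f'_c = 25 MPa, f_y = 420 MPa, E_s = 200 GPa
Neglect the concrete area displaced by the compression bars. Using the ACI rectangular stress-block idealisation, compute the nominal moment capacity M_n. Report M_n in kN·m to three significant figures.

Assume both tension and compression steel yield.
Net tension couple steel: A_s − A'_s = 4436 mm².
a = (A_s − A'_s) f_y / (0.85 f'_c b) = 1863120/(0.85 × 25 × 410) = 213.84 mm.
c = a/β₁ = 213.84/0.85 = 251.58 mm; ε'_s = 0.003(c − d')/c = 0.0023 ≥ f_y/E_s = 0.0021, so compression steel does yield.
M_n = (A_s − A'_s) f_y (d − a/2) + A'_s f_y (d − d') = [1863120 × (650 − 106.92) + 304080 × (650 − 58)] × 10⁻⁶ = 1011.82 + 180.02 = 1191.84 kN·m.

M_n ≈ 1190 kN·m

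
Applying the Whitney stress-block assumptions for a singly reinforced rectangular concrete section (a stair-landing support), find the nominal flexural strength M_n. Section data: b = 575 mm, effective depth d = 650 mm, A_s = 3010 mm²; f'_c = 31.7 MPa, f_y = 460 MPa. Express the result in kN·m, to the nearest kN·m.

M_n ≈ 838 kN·m

T = A_s f_y = 3010 × 460 = 1384600 N = 1384.6 kN.
From C = T: a = T/(0.85 f'_c b) = 1384600/(0.85 × 31.7 × 575) = 89.37 mm.
M_n = T(d − a/2) = 1384.6 kN × (650 − 44.685) mm = 838.12 kN·m.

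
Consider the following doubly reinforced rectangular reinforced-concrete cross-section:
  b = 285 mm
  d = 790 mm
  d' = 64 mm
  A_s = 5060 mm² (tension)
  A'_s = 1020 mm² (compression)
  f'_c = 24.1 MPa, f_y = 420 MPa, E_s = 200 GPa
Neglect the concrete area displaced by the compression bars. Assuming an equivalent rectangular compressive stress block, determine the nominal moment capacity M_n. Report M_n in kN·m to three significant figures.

M_n ≈ 1400 kN·m

Assume both tension and compression steel yield.
Net tension couple steel: A_s − A'_s = 4040 mm².
a = (A_s − A'_s) f_y / (0.85 f'_c b) = 1696800/(0.85 × 24.1 × 285) = 290.64 mm.
c = a/β₁ = 290.64/0.85 = 341.93 mm; ε'_s = 0.003(c − d')/c = 0.0024 ≥ f_y/E_s = 0.0021, so compression steel does yield.
M_n = (A_s − A'_s) f_y (d − a/2) + A'_s f_y (d − d') = [1696800 × (790 − 145.32) + 428400 × (790 − 64)] × 10⁻⁶ = 1093.89 + 311.02 = 1404.91 kN·m.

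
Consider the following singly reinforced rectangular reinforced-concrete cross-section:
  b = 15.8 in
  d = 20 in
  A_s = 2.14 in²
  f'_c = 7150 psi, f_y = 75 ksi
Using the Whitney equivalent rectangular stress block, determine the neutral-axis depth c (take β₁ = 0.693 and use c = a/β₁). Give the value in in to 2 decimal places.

c ≈ 2.41 in

T = A_s f_y = 2.14 × 75 = 160.5 kips.
a = T/(0.85 f'_c b) = 160.5/(0.85 × 7.15 × 15.8) = 1.6714 in.
With β₁ = 0.693, c = a/β₁ = 1.6714/0.693 = 2.41 in.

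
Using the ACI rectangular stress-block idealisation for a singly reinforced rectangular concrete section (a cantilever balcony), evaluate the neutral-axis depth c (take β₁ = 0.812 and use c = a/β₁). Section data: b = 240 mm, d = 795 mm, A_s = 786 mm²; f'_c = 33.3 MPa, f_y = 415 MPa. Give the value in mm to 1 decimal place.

T = A_s f_y = 786 × 415 = 326190 N = 326.19 kN.
Setting C = 0.85 f'_c a b equal to T: a = 326190/(0.85 × 33.3 × 240) = 48.017 mm.
With β₁ = 0.812, c = a/β₁ = 48.017/0.812 = 59.1 mm.

c ≈ 59.1 mm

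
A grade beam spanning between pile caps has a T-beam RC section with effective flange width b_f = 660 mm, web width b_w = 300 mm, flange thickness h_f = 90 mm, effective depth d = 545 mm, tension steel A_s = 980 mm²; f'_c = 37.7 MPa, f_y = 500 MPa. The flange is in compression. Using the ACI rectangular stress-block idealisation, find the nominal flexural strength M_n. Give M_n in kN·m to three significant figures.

Tension: T = A_s f_y = 980 × 500 = 490000 N.
Try a within the flange: a = T/(0.85 f'_c b_f) = 490000/(0.85 × 37.7 × 660) = 23.17 mm.
Since a = 23.17 ≤ h_f = 90 mm, the stress block lies entirely in the flange; analyse as a rectangular beam of width b_f.
M_n = T(d − a/2) = 490000 × (545 − 11.585) = 261.37 × 10⁶ N·mm.
M_n = 261.37 kN·m.

M_n ≈ 261 kN·m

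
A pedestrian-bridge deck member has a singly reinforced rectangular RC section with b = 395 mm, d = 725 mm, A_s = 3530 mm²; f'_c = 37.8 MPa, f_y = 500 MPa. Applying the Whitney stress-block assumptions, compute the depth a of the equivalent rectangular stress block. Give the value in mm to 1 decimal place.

a ≈ 139.1 mm

T = A_s f_y = 3530 × 500 = 1765000 N = 1765 kN.
Setting C = 0.85 f'_c a b equal to T: a = 1765000/(0.85 × 37.8 × 395) = 139.1 mm.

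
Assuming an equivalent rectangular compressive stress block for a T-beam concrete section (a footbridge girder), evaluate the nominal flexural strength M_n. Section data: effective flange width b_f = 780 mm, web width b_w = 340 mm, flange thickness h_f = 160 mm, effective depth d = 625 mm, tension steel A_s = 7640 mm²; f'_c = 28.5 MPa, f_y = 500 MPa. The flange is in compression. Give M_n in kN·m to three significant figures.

Tension: T = A_s f_y = 7640 × 500 = 3820000 N.
Try a within the flange: a = T/(0.85 f'_c b_f) = 3820000/(0.85 × 28.5 × 780) = 202.16 mm.
a = 202.16 > h_f = 160 mm: the block extends into the web. Split into flange-overhang and web parts.
C_f = 0.85 f'_c (b_f − b_w) h_f = 0.85 × 28.5 × (780 − 340) × 160 = 1705440 N.
Remaining web compression depth: a_w = (T − C_f)/(0.85 f'_c b_w) = (3820000 − 1705440)/(0.85 × 28.5 × 340) = 256.73 mm.
M_n = C_f(d − h_f/2) + (T − C_f)(d − a_w/2) = 1705440 × (625 − 80) + 2114560 × (625 − 128.365) = 929.46 + 1050.16 = 1979.62 × 10⁶ N·mm.
M_n = 1979.62 kN·m.

M_n ≈ 1980 kN·m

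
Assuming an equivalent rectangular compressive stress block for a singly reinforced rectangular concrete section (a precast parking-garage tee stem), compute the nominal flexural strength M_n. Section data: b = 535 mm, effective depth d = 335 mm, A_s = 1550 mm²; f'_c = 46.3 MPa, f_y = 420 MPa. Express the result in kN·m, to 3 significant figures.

T = A_s f_y = 1550 × 420 = 651000 N = 651 kN.
From C = T: a = T/(0.85 f'_c b) = 651000/(0.85 × 46.3 × 535) = 30.92 mm.
M_n = T(d − a/2) = 651 kN × (335 − 15.46) mm = 208.02 kN·m.

M_n ≈ 208 kN·m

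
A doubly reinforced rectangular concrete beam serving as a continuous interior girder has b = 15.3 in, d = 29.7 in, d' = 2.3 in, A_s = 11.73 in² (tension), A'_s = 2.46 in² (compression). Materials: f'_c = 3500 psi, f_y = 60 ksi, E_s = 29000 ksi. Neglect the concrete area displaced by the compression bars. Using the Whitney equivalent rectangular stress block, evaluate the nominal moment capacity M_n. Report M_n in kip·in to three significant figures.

M_n ≈ 17200 kip·in

Assume both steels yield.
a = (A_s − A'_s) f_y/(0.85 f'_c b) = (11.73 − 2.46) × 60/(0.85 × 3.5 × 15.3) = 12.219 in.
c = a/β₁ = 12.219/0.85 = 14.375 in; ε'_s = 0.003(c − d')/c = 0.0025 ≥ ε_y = 0.0021, so the compression steel yields.
M_n = (A_s − A'_s) f_y (d − a/2) + A'_s f_y (d − d') = 556.2 × (29.7 − 6.1095) + 147.6 × (29.7 − 2.3) = 13121.0 + 4044.2 = 17165.2 kip·in.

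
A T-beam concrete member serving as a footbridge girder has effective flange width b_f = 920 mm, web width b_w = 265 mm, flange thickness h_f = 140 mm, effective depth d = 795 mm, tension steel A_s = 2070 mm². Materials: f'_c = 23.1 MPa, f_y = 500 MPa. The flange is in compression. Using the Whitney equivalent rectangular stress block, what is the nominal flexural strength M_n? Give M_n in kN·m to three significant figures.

M_n ≈ 793 kN·m

Tension: T = A_s f_y = 2070 × 500 = 1035000 N.
Try a within the flange: a = T/(0.85 f'_c b_f) = 1035000/(0.85 × 23.1 × 920) = 57.30 mm.
Since a = 57.30 ≤ h_f = 140 mm, the stress block lies entirely in the flange; analyse as a rectangular beam of width b_f.
M_n = T(d − a/2) = 1035000 × (795 − 28.65) = 793.17 × 10⁶ N·mm.
M_n = 793.17 kN·m.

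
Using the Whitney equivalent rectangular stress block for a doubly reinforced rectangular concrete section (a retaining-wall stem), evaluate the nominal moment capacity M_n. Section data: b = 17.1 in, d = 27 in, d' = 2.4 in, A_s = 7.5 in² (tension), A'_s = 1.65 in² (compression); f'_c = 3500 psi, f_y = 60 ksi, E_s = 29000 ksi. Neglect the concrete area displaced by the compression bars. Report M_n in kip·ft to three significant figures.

M_n ≈ 892 kip·ft

Assume both steels yield.
a = (A_s − A'_s) f_y/(0.85 f'_c b) = (7.5 − 1.65) × 60/(0.85 × 3.5 × 17.1) = 6.900 in.
c = a/β₁ = 6.900/0.85 = 8.118 in; ε'_s = 0.003(c − d')/c = 0.0021 ≥ ε_y = 0.0021, so the compression steel yields.
M_n = (A_s − A'_s) f_y (d − a/2) + A'_s f_y (d − d') = 351 × (27 − 3.45) + 99 × (27 − 2.4) = 8266.1 + 2435.4 = 10701.5 kip·in = 10701.5/12 = 891.79 kip·ft.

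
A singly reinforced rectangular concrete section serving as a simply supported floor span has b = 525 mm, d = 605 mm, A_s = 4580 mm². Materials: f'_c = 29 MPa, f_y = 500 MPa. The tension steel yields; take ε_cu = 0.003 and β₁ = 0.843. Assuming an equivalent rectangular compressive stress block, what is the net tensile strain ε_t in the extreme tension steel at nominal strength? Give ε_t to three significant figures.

ε_t ≈ 0.00565

a = A_s f_y/(0.85 f'_c b) = 176.95 mm.
β₁ = 0.843, so c = a/β₁ = 176.95/0.843 = 209.91 mm.
From the linear strain diagram with ε_cu = 0.003: ε_t = 0.003 (d − c)/c = 0.003 × (605 − 209.91)/209.91 = 0.00565.
Since ε_t ≥ 0.005, the section is tension-controlled.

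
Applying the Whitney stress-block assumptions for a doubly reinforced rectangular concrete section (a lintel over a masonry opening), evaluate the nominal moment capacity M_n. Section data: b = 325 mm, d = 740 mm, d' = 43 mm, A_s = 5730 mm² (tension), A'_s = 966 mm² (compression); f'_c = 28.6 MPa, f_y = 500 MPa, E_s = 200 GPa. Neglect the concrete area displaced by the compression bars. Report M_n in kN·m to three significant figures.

Assume both tension and compression steel yield.
Net tension couple steel: A_s − A'_s = 4764 mm².
a = (A_s − A'_s) f_y / (0.85 f'_c b) = 2382000/(0.85 × 28.6 × 325) = 301.49 mm.
c = a/β₁ = 301.49/0.846 = 356.37 mm; ε'_s = 0.003(c − d')/c = 0.0026 ≥ f_y/E_s = 0.0025, so compression steel does yield.
M_n = (A_s − A'_s) f_y (d − a/2) + A'_s f_y (d − d') = [2382000 × (740 − 150.745) + 483000 × (740 − 43)] × 10⁻⁶ = 1403.61 + 336.65 = 1740.26 kN·m.

M_n ≈ 1740 kN·m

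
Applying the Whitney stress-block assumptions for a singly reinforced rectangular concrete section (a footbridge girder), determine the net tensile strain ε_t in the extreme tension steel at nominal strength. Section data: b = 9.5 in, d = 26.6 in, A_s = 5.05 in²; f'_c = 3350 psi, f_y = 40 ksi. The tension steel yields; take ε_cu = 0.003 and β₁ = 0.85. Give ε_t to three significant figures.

ε_t ≈ 0.00608

a = A_s f_y/(0.85 f'_c b) = 7.467 in.
β₁ = 0.85, so c = a/β₁ = 7.467/0.85 = 8.785 in.
From the linear strain diagram with ε_cu = 0.003: ε_t = 0.003 (d − c)/c = 0.003 × (26.6 − 8.785)/8.785 = 0.00608.
Since ε_t ≥ 0.005, the section is tension-controlled.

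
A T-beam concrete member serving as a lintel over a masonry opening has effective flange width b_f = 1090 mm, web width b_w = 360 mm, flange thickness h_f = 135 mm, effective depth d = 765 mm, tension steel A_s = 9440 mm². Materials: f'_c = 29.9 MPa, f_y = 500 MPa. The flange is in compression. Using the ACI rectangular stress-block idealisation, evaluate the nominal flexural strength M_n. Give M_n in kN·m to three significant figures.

M_n ≈ 3170 kN·m

Tension: T = A_s f_y = 9440 × 500 = 4720000 N.
Try a within the flange: a = T/(0.85 f'_c b_f) = 4720000/(0.85 × 29.9 × 1090) = 170.38 mm.
a = 170.38 > h_f = 135 mm: the block extends into the web. Split into flange-overhang and web parts.
C_f = 0.85 f'_c (b_f − b_w) h_f = 0.85 × 29.9 × (1090 − 360) × 135 = 2504648 N.
Remaining web compression depth: a_w = (T − C_f)/(0.85 f'_c b_w) = (4720000 − 2504648)/(0.85 × 29.9 × 360) = 242.13 mm.
M_n = C_f(d − h_f/2) + (T − C_f)(d − a_w/2) = 2504648 × (765 − 67.5) + 2215352 × (765 − 121.065) = 1746.99 + 1426.54 = 3173.53 × 10⁶ N·mm.
M_n = 3173.53 kN·m.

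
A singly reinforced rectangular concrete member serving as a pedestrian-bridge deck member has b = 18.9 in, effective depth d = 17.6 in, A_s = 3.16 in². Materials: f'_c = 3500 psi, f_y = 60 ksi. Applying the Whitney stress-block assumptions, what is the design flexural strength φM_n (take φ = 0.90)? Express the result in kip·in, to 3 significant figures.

T = A_s f_y = 3.16 × 60 = 189.6 kips.
a = T/(0.85 f'_c b) = 189.6/(0.85 × 3.5 × 18.9) = 3.372 in.
M_n = T(d − a/2) = 189.6 × (17.6 − 1.686) = 3017.3 kip·in.
φM_n = 0.90 × 3017.3 = 2715.6 kip·in.

φM_n ≈ 2720 kip·in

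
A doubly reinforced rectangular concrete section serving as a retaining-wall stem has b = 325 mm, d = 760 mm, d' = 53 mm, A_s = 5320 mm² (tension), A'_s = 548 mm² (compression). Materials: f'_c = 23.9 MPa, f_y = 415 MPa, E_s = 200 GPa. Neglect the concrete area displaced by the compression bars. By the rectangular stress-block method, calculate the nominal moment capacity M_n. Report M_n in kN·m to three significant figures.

M_n ≈ 1370 kN·m

Assume both tension and compression steel yield.
Net tension couple steel: A_s − A'_s = 4772 mm².
a = (A_s − A'_s) f_y / (0.85 f'_c b) = 1980380/(0.85 × 23.9 × 325) = 299.95 mm.
c = a/β₁ = 299.95/0.85 = 352.88 mm; ε'_s = 0.003(c − d')/c = 0.0025 ≥ f_y/E_s = 0.0021, so compression steel does yield.
M_n = (A_s − A'_s) f_y (d − a/2) + A'_s f_y (d − d') = [1980380 × (760 − 149.975) + 227420 × (760 − 53)] × 10⁻⁶ = 1208.08 + 160.79 = 1368.87 kN·m.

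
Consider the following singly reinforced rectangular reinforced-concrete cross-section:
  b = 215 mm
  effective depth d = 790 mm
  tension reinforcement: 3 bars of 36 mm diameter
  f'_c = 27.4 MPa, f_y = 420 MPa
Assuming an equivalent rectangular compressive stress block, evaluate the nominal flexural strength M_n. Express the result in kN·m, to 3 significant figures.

A_s = 3 × 1018 = 3054 mm².
T = A_s f_y = 3054 × 420 = 1282680 N = 1282.68 kN.
From C = T: a = T/(0.85 f'_c b) = 1282680/(0.85 × 27.4 × 215) = 256.16 mm.
M_n = T(d − a/2) = 1282.68 kN × (790 − 128.08) mm = 849.03 kN·m.

M_n ≈ 849 kN·m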